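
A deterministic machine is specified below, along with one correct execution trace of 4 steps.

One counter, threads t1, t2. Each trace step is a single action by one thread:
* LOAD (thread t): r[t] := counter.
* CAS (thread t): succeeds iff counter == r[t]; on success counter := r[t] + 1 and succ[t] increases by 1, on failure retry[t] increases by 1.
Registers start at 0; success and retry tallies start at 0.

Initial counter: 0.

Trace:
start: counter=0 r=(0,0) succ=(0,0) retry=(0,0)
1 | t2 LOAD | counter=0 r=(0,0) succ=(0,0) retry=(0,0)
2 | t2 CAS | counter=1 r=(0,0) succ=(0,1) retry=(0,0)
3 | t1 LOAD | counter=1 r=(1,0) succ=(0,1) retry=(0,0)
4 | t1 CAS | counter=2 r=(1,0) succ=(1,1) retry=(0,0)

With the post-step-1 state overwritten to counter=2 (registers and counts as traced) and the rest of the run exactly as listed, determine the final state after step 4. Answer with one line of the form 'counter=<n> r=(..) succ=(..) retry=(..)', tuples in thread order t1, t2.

counter=3 r=(2,0) succ=(1,0) retry=(0,1)

state after step 1 := counter=2 r=(0,0) succ=(0,0) retry=(0,0)
2 | t2 CAS | counter=2 r=(0,0) succ=(0,0) retry=(0,1)
3 | t1 LOAD | counter=2 r=(2,0) succ=(0,0) retry=(0,1)
4 | t1 CAS | counter=3 r=(2,0) succ=(1,0) retry=(0,1)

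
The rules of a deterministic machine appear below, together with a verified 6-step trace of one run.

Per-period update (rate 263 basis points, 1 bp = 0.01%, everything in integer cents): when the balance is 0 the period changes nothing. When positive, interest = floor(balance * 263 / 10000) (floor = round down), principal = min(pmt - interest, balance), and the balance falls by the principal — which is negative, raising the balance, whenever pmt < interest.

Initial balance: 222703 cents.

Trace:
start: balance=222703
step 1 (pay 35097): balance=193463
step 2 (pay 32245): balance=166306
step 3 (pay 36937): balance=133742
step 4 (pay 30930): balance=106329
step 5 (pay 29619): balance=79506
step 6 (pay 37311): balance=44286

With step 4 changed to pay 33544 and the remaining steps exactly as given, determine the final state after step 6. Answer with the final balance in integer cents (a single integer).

(re-executing from step 4 with the substitution; state before step 4: balance=133742)
step 4 (pay 33544): balance=103715
step 5 (pay 29619): balance=76823
step 6 (pay 37311): balance=41532

41532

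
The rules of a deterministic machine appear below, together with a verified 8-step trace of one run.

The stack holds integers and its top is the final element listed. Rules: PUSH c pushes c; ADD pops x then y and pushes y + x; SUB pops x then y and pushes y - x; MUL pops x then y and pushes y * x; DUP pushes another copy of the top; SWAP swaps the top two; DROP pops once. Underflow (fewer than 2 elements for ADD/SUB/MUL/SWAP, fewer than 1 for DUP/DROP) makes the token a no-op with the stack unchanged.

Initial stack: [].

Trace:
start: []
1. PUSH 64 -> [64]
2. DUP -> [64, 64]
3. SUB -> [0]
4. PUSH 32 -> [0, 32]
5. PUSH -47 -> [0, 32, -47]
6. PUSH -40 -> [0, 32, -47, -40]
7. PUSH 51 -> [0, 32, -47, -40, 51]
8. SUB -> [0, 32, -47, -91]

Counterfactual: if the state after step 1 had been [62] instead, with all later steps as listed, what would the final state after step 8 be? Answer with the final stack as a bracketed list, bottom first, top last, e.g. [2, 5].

[0, 32, -47, -91]

state after step 1 := [62]
2. DUP -> [62, 62]
3. SUB -> [0]
4. PUSH 32 -> [0, 32]
5. PUSH -47 -> [0, 32, -47]
6. PUSH -40 -> [0, 32, -47, -40]
7. PUSH 51 -> [0, 32, -47, -40, 51]
8. SUB -> [0, 32, -47, -91]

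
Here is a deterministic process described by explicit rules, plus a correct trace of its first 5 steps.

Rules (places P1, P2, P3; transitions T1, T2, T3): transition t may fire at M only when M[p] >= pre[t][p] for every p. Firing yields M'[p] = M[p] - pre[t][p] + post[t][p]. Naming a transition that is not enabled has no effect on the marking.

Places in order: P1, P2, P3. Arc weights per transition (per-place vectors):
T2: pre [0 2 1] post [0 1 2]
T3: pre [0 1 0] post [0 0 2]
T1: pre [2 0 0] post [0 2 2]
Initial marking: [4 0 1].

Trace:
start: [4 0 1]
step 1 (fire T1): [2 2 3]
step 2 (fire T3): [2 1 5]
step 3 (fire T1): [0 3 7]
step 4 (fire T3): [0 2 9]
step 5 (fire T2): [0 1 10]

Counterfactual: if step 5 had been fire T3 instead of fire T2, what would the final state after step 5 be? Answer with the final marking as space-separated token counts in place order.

0 1 11

(re-executing from step 5 with the substitution; state before step 5: [0 2 9])
step 5 (fire T3): [0 1 11]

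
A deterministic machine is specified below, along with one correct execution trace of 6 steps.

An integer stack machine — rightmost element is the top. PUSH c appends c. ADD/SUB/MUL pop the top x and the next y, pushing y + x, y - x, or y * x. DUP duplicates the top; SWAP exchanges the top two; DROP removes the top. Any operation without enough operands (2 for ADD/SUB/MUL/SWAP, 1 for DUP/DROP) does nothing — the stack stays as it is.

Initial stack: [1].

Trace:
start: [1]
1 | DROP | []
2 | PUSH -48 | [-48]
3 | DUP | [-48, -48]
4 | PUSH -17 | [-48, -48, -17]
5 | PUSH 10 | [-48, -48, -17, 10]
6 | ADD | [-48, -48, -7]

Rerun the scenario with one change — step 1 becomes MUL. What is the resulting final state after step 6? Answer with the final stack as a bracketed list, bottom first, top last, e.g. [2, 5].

[1, -48, -48, -7]

(re-executing from step 1 with the substitution; state before step 1: [1])
1 | MUL | [1]
2 | PUSH -48 | [1, -48]
3 | DUP | [1, -48, -48]
4 | PUSH -17 | [1, -48, -48, -17]
5 | PUSH 10 | [1, -48, -48, -17, 10]
6 | ADD | [1, -48, -48, -7]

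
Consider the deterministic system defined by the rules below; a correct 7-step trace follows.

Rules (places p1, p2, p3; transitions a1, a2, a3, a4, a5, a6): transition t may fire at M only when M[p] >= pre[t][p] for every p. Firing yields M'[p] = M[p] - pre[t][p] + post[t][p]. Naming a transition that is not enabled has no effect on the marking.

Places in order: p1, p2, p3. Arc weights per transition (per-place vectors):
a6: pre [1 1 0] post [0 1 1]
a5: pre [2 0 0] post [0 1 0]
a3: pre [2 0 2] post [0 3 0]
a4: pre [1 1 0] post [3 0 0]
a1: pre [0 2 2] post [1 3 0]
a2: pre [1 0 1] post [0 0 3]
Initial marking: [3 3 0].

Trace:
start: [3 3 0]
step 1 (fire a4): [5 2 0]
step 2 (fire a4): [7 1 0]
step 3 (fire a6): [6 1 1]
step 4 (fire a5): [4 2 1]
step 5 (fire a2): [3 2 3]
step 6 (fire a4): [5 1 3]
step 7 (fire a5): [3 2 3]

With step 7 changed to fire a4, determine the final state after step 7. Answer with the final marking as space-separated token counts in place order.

7 0 3

(re-executing from step 7 with the substitution; state before step 7: [5 1 3])
step 7 (fire a4): [7 0 3]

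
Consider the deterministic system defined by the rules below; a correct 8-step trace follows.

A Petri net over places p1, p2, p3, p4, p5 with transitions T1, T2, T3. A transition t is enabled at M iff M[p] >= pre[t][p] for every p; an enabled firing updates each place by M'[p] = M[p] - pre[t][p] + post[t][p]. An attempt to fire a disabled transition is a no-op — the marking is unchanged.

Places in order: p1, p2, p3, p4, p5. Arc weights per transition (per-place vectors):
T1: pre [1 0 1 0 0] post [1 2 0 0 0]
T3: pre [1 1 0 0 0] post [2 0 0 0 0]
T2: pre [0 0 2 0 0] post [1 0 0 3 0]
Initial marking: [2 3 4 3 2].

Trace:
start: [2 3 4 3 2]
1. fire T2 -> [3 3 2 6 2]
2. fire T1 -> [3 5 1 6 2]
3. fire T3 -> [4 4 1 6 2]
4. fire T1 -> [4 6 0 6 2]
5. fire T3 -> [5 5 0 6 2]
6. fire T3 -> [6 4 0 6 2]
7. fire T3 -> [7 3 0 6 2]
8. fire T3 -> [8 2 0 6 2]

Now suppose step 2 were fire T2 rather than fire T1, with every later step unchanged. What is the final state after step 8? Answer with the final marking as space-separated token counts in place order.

7 0 0 9 2

(re-executing from step 2 with the substitution; state before step 2: [3 3 2 6 2])
2. fire T2 -> [4 3 0 9 2]
3. fire T3 -> [5 2 0 9 2]
4. fire T1 -> [5 2 0 9 2]
5. fire T3 -> [6 1 0 9 2]
6. fire T3 -> [7 0 0 9 2]
7. fire T3 -> [7 0 0 9 2]
8. fire T3 -> [7 0 0 9 2]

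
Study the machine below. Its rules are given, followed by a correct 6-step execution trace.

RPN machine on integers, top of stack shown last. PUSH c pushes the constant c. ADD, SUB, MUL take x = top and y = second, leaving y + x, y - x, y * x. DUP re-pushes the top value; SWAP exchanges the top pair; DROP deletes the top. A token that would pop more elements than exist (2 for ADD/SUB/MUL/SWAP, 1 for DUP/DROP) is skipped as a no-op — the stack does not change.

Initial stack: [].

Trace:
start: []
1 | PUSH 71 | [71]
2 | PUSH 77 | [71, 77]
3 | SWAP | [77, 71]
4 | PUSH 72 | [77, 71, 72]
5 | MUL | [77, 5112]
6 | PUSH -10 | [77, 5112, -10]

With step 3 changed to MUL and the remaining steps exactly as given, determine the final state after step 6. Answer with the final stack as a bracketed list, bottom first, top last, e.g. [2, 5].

[393624, -10]

(re-executing from step 3 with the substitution; state before step 3: [71, 77])
3 | MUL | [5467]
4 | PUSH 72 | [5467, 72]
5 | MUL | [393624]
6 | PUSH -10 | [393624, -10]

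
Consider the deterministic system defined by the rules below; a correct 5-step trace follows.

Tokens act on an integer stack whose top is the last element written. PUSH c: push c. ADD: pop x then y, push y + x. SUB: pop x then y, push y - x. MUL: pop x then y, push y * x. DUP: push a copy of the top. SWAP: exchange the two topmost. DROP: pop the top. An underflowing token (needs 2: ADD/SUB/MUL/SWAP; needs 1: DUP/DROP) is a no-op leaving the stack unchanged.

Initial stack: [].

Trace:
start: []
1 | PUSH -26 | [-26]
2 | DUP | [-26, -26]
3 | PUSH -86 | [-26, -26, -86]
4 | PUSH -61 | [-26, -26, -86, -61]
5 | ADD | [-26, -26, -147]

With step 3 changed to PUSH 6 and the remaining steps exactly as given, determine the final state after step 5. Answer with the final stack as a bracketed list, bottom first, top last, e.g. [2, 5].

[-26, -26, -55]

(re-executing from step 3 with the substitution; state before step 3: [-26, -26])
3 | PUSH 6 | [-26, -26, 6]
4 | PUSH -61 | [-26, -26, 6, -61]
5 | ADD | [-26, -26, -55]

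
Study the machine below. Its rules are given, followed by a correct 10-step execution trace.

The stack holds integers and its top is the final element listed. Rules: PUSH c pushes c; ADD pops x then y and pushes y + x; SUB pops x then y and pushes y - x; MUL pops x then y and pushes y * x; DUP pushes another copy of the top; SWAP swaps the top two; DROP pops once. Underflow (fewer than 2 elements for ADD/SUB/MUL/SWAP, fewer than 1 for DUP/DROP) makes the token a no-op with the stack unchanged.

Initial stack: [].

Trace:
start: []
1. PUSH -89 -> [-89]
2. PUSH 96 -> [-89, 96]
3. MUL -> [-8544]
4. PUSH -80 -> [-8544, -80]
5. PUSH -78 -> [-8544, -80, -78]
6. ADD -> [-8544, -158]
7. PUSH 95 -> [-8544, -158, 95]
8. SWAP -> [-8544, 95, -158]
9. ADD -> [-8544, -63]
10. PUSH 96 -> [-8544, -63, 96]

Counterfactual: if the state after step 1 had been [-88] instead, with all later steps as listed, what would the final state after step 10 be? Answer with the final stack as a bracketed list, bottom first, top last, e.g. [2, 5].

state after step 1 := [-88]
2. PUSH 96 -> [-88, 96]
3. MUL -> [-8448]
4. PUSH -80 -> [-8448, -80]
5. PUSH -78 -> [-8448, -80, -78]
6. ADD -> [-8448, -158]
7. PUSH 95 -> [-8448, -158, 95]
8. SWAP -> [-8448, 95, -158]
9. ADD -> [-8448, -63]
10. PUSH 96 -> [-8448, -63, 96]

[-8448, -63, 96]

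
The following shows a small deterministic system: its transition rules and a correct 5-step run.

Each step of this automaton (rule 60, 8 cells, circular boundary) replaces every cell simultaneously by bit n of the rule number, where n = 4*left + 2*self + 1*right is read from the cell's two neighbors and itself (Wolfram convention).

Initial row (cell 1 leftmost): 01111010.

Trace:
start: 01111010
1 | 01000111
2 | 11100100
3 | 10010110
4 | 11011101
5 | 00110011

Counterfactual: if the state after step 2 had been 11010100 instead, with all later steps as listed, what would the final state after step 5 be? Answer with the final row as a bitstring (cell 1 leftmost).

00010001

state after step 2 := 11010100
3 | 10111110
4 | 11100001
5 | 00010001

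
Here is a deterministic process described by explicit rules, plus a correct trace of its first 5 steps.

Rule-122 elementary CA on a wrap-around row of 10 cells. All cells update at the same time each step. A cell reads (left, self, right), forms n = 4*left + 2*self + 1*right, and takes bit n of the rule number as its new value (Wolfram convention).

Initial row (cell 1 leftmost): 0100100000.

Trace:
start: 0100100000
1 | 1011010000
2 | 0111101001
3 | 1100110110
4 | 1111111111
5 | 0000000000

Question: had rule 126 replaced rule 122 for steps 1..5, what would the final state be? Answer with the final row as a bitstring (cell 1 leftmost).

1100110000

(re-executing steps 1..5 under rule 126; state before step 1: 0100100000)
1 | 1111110000
2 | 1000011001
3 | 1100111111
4 | 0111100000
5 | 1100110000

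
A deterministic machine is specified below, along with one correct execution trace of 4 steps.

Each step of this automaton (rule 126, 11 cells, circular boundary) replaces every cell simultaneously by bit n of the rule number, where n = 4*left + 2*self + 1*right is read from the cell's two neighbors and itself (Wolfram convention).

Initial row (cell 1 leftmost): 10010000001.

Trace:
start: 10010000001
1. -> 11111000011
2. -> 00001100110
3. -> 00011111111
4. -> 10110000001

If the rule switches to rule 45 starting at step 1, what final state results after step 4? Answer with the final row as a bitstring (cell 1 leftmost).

(re-executing steps 1..4 under rule 45; state before step 1: 10010000001)
1. -> 00010111101
2. -> 01011100011
3. -> 11110001010
4. -> 10000101111

10000101111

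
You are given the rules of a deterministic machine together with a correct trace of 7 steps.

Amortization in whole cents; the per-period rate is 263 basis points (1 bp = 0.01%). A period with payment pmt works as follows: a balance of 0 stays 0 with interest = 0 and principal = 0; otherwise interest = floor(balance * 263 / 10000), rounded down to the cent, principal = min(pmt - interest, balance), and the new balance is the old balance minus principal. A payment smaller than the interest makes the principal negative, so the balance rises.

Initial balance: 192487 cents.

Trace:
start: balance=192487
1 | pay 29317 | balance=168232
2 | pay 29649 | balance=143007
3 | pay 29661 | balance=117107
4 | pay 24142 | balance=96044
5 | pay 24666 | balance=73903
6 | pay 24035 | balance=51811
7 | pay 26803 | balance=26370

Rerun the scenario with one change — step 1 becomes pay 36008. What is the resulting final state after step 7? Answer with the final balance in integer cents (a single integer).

(re-executing from step 1 with the substitution; state before step 1: balance=192487)
1 | pay 36008 | balance=161541
2 | pay 29649 | balance=136140
3 | pay 29661 | balance=110059
4 | pay 24142 | balance=88811
5 | pay 24666 | balance=66480
6 | pay 24035 | balance=44193
7 | pay 26803 | balance=18552

18552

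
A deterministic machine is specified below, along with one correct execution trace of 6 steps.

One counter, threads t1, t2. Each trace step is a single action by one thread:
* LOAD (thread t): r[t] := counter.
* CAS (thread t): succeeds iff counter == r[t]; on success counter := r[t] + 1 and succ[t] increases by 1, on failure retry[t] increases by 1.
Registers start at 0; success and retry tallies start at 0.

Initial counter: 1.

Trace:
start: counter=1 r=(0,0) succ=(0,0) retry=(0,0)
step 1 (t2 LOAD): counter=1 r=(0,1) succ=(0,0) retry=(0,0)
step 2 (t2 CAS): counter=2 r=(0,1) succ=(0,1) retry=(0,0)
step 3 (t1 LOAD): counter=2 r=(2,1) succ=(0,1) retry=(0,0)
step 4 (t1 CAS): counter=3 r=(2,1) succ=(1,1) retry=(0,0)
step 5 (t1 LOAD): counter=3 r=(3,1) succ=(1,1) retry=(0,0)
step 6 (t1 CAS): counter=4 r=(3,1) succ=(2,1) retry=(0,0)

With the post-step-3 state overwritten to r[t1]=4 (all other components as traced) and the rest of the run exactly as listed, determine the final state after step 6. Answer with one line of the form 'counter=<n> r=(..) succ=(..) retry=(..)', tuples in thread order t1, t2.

state after step 3 := counter=2 r=(4,1) succ=(0,1) retry=(0,0)
step 4 (t1 CAS): counter=2 r=(4,1) succ=(0,1) retry=(1,0)
step 5 (t1 LOAD): counter=2 r=(2,1) succ=(0,1) retry=(1,0)
step 6 (t1 CAS): counter=3 r=(2,1) succ=(1,1) retry=(1,0)

counter=3 r=(2,1) succ=(1,1) retry=(1,0)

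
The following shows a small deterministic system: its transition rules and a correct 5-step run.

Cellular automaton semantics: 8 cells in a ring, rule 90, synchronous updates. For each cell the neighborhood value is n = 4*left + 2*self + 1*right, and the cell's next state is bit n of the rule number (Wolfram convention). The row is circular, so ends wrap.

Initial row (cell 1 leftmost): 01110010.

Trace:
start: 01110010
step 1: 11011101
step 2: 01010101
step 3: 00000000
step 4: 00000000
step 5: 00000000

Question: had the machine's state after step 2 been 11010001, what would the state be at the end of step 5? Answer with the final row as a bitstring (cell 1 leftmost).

11111111

state after step 2 := 11010001
step 3: 01001011
step 4: 00110011
step 5: 11111111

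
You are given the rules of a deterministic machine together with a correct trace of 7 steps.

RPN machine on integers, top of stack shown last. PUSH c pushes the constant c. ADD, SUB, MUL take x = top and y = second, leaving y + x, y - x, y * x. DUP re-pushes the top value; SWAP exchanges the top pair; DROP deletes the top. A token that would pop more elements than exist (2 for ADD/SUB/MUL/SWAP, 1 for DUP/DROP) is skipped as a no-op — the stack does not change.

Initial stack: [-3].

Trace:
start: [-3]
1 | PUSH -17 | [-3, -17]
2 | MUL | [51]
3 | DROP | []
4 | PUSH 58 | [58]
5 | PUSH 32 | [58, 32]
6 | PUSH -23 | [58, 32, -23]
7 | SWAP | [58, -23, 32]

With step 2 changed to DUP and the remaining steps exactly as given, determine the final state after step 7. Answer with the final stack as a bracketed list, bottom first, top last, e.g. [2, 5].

[-3, -17, 58, -23, 32]

(re-executing from step 2 with the substitution; state before step 2: [-3, -17])
2 | DUP | [-3, -17, -17]
3 | DROP | [-3, -17]
4 | PUSH 58 | [-3, -17, 58]
5 | PUSH 32 | [-3, -17, 58, 32]
6 | PUSH -23 | [-3, -17, 58, 32, -23]
7 | SWAP | [-3, -17, 58, -23, 32]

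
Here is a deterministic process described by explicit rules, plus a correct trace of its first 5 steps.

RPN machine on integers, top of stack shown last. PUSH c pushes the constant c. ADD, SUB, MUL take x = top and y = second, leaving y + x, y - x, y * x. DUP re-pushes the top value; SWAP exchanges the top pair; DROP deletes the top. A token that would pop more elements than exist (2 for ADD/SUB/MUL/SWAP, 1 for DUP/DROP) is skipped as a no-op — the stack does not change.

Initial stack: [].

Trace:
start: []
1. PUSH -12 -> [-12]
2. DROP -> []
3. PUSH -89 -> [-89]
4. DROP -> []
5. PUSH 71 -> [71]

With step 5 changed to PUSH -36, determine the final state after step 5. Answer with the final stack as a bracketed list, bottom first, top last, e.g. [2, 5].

[-36]

(re-executing from step 5 with the substitution; state before step 5: [])
5. PUSH -36 -> [-36]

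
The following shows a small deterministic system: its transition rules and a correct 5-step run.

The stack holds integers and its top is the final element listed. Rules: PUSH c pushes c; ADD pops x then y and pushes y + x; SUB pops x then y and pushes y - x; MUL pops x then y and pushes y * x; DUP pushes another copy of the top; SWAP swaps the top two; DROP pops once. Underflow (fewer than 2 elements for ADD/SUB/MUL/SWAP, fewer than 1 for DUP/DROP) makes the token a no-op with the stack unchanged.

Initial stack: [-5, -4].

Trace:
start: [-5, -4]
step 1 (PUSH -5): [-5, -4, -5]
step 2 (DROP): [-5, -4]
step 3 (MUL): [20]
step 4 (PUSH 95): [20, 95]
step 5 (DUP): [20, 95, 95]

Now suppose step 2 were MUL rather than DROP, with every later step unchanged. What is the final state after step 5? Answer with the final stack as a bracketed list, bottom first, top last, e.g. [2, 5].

[-100, 95, 95]

(re-executing from step 2 with the substitution; state before step 2: [-5, -4, -5])
step 2 (MUL): [-5, 20]
step 3 (MUL): [-100]
step 4 (PUSH 95): [-100, 95]
step 5 (DUP): [-100, 95, 95]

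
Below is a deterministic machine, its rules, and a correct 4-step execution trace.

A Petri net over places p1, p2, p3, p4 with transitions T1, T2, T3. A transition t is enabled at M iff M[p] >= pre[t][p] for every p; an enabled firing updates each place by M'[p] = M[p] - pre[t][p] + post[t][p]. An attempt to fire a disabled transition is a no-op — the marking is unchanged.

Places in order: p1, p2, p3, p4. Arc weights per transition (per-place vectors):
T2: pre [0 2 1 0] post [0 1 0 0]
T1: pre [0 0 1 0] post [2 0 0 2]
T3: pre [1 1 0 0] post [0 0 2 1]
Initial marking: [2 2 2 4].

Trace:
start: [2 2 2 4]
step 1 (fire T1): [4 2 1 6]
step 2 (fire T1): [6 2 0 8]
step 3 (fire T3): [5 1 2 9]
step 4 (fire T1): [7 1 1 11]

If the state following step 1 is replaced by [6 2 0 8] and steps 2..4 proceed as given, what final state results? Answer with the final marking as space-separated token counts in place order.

7 1 1 11

state after step 1 := [6 2 0 8]
step 2 (fire T1): [6 2 0 8]
step 3 (fire T3): [5 1 2 9]
step 4 (fire T1): [7 1 1 11]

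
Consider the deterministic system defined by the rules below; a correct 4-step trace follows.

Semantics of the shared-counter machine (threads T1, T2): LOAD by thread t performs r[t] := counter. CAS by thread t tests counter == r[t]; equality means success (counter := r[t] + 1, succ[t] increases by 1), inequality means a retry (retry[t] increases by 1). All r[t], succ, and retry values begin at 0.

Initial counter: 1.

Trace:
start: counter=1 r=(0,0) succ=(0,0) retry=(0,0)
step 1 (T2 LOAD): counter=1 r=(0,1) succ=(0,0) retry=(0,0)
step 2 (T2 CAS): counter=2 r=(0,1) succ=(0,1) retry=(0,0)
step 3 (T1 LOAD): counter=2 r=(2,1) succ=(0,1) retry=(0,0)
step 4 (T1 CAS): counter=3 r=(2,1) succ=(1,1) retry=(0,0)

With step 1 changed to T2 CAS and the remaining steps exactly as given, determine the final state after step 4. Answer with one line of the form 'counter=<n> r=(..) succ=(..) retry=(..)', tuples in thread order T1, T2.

counter=2 r=(1,0) succ=(1,0) retry=(0,2)

(re-executing from step 1 with the substitution; state before step 1: counter=1 r=(0,0) succ=(0,0) retry=(0,0))
step 1 (T2 CAS): counter=1 r=(0,0) succ=(0,0) retry=(0,1)
step 2 (T2 CAS): counter=1 r=(0,0) succ=(0,0) retry=(0,2)
step 3 (T1 LOAD): counter=1 r=(1,0) succ=(0,0) retry=(0,2)
step 4 (T1 CAS): counter=2 r=(1,0) succ=(1,0) retry=(0,2)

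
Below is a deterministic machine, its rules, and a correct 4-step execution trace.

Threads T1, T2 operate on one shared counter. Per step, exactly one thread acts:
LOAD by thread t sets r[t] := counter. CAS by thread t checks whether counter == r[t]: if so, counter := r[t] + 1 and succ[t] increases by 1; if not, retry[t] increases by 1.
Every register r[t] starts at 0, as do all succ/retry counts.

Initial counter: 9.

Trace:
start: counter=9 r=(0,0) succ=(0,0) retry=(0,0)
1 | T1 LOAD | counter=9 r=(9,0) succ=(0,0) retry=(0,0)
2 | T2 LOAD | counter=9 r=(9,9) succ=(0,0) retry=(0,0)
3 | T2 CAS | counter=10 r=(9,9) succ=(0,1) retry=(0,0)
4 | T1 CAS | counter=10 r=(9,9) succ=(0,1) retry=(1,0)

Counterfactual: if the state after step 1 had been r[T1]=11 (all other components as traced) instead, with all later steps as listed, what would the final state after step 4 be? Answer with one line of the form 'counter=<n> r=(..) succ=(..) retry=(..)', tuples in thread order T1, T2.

counter=10 r=(11,9) succ=(0,1) retry=(1,0)

state after step 1 := counter=9 r=(11,0) succ=(0,0) retry=(0,0)
2 | T2 LOAD | counter=9 r=(11,9) succ=(0,0) retry=(0,0)
3 | T2 CAS | counter=10 r=(11,9) succ=(0,1) retry=(0,0)
4 | T1 CAS | counter=10 r=(11,9) succ=(0,1) retry=(1,0)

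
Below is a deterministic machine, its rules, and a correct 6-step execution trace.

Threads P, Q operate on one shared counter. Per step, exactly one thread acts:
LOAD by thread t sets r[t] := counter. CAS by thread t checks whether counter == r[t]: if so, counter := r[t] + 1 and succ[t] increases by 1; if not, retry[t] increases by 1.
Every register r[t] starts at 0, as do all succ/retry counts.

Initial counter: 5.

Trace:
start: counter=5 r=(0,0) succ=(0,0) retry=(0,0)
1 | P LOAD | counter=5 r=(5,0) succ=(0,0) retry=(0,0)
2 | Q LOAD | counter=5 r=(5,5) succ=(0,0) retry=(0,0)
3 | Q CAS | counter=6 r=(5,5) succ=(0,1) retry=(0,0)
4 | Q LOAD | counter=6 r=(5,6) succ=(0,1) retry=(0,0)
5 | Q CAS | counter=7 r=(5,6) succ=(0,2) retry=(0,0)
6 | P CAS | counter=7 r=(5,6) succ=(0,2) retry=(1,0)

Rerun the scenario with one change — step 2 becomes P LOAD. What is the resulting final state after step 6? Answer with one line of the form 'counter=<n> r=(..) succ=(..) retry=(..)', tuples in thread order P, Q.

counter=6 r=(5,5) succ=(0,1) retry=(1,1)

(re-executing from step 2 with the substitution; state before step 2: counter=5 r=(5,0) succ=(0,0) retry=(0,0))
2 | P LOAD | counter=5 r=(5,0) succ=(0,0) retry=(0,0)
3 | Q CAS | counter=5 r=(5,0) succ=(0,0) retry=(0,1)
4 | Q LOAD | counter=5 r=(5,5) succ=(0,0) retry=(0,1)
5 | Q CAS | counter=6 r=(5,5) succ=(0,1) retry=(0,1)
6 | P CAS | counter=6 r=(5,5) succ=(0,1) retry=(1,1)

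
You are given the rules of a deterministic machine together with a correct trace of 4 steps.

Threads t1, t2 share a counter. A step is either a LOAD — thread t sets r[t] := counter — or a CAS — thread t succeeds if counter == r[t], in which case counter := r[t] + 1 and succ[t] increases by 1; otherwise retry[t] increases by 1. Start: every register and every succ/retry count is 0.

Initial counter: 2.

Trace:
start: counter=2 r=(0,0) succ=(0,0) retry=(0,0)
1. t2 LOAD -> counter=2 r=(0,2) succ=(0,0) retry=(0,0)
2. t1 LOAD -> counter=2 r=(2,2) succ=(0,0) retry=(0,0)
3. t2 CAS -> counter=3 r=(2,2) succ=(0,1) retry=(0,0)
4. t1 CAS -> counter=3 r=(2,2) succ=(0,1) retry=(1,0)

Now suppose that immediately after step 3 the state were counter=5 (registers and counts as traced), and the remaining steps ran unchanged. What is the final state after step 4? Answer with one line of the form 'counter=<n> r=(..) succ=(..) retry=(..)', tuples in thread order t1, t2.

counter=5 r=(2,2) succ=(0,1) retry=(1,0)

state after step 3 := counter=5 r=(2,2) succ=(0,1) retry=(0,0)
4. t1 CAS -> counter=5 r=(2,2) succ=(0,1) retry=(1,0)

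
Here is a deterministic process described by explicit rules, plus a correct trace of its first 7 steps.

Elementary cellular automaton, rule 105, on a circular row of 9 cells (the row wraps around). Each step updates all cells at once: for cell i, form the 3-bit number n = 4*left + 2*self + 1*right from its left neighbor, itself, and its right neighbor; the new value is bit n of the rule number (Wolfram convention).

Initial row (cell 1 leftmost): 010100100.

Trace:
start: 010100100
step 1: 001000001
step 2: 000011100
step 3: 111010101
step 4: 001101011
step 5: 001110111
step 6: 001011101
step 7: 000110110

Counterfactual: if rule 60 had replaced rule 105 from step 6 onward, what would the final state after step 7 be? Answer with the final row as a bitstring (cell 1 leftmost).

111101010

(re-executing steps 6..7 under rule 60; state before step 6: 001110111)
step 6: 101001100
step 7: 111101010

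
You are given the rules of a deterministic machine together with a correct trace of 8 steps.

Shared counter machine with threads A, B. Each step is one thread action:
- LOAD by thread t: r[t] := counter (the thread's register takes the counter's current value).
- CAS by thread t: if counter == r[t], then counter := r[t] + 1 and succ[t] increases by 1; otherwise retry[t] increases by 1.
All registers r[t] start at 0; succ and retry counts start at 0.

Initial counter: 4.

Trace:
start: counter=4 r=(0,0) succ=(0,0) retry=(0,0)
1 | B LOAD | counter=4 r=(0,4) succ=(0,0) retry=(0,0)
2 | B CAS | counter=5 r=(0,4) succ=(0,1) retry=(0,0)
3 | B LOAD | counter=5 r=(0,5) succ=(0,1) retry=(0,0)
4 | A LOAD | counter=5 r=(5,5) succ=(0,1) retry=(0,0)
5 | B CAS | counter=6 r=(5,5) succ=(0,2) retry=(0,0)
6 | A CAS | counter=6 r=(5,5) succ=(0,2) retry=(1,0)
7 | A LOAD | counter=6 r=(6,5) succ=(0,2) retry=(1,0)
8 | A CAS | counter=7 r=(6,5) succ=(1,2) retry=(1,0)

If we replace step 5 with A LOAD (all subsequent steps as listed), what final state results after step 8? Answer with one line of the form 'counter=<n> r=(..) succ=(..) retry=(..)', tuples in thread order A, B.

counter=7 r=(6,5) succ=(2,1) retry=(0,0)

(re-executing from step 5 with the substitution; state before step 5: counter=5 r=(5,5) succ=(0,1) retry=(0,0))
5 | A LOAD | counter=5 r=(5,5) succ=(0,1) retry=(0,0)
6 | A CAS | counter=6 r=(5,5) succ=(1,1) retry=(0,0)
7 | A LOAD | counter=6 r=(6,5) succ=(1,1) retry=(0,0)
8 | A CAS | counter=7 r=(6,5) succ=(2,1) retry=(0,0)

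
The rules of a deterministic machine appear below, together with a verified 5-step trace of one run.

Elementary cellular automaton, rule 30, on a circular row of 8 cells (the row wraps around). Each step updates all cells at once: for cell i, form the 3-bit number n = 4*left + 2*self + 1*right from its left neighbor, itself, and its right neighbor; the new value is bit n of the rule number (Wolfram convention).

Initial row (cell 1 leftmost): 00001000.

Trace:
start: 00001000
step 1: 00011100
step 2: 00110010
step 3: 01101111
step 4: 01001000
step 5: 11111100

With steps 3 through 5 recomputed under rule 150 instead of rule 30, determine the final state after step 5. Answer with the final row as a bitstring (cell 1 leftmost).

10100001

(re-executing steps 3..5 under rule 150; state before step 3: 00110010)
step 3: 01001111
step 4: 01110110
step 5: 10100001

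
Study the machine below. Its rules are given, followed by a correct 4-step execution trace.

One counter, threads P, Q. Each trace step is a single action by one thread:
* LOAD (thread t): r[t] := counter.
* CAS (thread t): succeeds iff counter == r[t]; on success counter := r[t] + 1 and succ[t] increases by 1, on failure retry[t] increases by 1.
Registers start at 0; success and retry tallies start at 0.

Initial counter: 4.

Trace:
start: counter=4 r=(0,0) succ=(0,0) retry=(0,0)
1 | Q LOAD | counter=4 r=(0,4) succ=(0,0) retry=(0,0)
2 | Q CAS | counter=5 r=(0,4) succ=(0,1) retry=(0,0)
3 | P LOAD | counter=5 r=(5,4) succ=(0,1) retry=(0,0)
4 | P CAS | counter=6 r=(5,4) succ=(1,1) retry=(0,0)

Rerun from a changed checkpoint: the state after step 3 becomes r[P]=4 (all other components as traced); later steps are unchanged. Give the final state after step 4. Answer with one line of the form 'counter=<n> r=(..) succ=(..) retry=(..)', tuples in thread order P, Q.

counter=5 r=(4,4) succ=(0,1) retry=(1,0)

state after step 3 := counter=5 r=(4,4) succ=(0,1) retry=(0,0)
4 | P CAS | counter=5 r=(4,4) succ=(0,1) retry=(1,0)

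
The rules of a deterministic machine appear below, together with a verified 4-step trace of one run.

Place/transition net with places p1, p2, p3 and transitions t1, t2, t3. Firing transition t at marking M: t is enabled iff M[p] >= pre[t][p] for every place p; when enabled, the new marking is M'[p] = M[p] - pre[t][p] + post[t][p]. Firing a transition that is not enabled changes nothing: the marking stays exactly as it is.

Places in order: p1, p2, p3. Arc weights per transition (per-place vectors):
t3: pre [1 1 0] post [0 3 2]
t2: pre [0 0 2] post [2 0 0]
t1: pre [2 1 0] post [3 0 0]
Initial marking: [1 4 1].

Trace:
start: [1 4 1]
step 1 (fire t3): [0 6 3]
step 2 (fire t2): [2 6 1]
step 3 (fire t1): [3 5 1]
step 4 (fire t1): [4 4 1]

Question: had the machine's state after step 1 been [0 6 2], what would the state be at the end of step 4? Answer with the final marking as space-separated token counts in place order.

4 4 0

state after step 1 := [0 6 2]
step 2 (fire t2): [2 6 0]
step 3 (fire t1): [3 5 0]
step 4 (fire t1): [4 4 0]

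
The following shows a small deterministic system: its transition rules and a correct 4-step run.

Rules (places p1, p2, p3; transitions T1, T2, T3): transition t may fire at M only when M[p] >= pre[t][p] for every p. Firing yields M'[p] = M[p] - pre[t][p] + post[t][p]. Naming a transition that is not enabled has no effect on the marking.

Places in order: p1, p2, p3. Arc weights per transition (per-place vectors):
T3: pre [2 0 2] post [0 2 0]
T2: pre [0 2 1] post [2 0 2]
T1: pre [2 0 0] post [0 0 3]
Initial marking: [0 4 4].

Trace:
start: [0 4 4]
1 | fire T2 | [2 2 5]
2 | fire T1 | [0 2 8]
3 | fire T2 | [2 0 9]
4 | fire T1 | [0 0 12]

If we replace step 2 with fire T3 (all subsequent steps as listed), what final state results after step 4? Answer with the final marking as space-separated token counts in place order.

(re-executing from step 2 with the substitution; state before step 2: [2 2 5])
2 | fire T3 | [0 4 3]
3 | fire T2 | [2 2 4]
4 | fire T1 | [0 2 7]

0 2 7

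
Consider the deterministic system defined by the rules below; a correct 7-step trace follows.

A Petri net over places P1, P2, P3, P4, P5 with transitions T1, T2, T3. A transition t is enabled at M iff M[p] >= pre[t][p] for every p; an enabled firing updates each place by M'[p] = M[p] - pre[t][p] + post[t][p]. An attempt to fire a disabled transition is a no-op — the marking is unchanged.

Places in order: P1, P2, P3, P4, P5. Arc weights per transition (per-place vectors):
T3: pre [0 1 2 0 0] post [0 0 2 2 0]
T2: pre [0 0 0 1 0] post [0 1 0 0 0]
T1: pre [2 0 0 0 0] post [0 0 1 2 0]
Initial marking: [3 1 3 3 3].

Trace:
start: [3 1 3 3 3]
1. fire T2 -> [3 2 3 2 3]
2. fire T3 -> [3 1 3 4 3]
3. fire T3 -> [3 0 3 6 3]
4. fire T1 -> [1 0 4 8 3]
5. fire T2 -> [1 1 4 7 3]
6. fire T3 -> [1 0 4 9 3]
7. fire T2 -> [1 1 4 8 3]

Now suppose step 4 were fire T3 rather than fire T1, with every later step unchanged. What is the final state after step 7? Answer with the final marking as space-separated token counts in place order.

3 1 3 6 3

(re-executing from step 4 with the substitution; state before step 4: [3 0 3 6 3])
4. fire T3 -> [3 0 3 6 3]
5. fire T2 -> [3 1 3 5 3]
6. fire T3 -> [3 0 3 7 3]
7. fire T2 -> [3 1 3 6 3]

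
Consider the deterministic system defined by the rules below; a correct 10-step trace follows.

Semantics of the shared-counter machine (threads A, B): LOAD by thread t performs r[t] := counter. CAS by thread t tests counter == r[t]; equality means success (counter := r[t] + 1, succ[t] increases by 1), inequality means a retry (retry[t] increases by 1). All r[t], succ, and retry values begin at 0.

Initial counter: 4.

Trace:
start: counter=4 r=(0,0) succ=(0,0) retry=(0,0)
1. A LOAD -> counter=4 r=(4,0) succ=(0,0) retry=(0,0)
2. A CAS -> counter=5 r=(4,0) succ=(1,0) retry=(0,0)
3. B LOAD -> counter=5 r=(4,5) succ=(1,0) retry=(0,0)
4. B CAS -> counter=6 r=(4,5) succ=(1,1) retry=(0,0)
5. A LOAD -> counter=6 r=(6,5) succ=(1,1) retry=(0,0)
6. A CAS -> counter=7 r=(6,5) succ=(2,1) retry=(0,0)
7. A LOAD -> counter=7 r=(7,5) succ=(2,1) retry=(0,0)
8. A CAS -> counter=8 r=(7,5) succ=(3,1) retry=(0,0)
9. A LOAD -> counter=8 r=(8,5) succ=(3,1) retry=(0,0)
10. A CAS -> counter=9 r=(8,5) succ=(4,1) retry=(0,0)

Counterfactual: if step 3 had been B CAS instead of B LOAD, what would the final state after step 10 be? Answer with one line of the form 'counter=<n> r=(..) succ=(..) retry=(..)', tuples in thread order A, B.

counter=8 r=(7,0) succ=(4,0) retry=(0,2)

(re-executing from step 3 with the substitution; state before step 3: counter=5 r=(4,0) succ=(1,0) retry=(0,0))
3. B CAS -> counter=5 r=(4,0) succ=(1,0) retry=(0,1)
4. B CAS -> counter=5 r=(4,0) succ=(1,0) retry=(0,2)
5. A LOAD -> counter=5 r=(5,0) succ=(1,0) retry=(0,2)
6. A CAS -> counter=6 r=(5,0) succ=(2,0) retry=(0,2)
7. A LOAD -> counter=6 r=(6,0) succ=(2,0) retry=(0,2)
8. A CAS -> counter=7 r=(6,0) succ=(3,0) retry=(0,2)
9. A LOAD -> counter=7 r=(7,0) succ=(3,0) retry=(0,2)
10. A CAS -> counter=8 r=(7,0) succ=(4,0) retry=(0,2)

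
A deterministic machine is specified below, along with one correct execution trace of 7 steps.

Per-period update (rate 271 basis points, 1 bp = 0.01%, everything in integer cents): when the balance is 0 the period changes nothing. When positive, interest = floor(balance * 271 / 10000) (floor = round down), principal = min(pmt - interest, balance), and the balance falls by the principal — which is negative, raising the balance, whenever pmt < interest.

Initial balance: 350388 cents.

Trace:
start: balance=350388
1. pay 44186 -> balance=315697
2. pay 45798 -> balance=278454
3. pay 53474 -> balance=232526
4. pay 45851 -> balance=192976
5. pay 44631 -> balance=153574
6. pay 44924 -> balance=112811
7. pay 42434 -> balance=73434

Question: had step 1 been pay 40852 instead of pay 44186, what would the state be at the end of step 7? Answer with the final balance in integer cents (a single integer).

(re-executing from step 1 with the substitution; state before step 1: balance=350388)
1. pay 40852 -> balance=319031
2. pay 45798 -> balance=281878
3. pay 53474 -> balance=236042
4. pay 45851 -> balance=196587
5. pay 44631 -> balance=157283
6. pay 44924 -> balance=116621
7. pay 42434 -> balance=77347

77347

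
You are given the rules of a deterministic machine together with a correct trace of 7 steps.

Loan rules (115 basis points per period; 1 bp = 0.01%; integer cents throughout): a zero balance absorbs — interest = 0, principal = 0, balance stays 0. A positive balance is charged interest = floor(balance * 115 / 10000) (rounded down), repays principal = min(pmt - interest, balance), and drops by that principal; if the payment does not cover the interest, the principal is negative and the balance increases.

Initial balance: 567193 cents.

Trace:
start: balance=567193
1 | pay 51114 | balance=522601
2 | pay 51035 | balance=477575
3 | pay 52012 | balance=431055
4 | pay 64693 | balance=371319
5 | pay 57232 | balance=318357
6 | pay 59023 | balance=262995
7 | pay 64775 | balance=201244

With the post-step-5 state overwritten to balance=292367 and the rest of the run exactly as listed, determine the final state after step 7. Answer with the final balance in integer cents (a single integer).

174653

state after step 5 := balance=292367
6 | pay 59023 | balance=236706
7 | pay 64775 | balance=174653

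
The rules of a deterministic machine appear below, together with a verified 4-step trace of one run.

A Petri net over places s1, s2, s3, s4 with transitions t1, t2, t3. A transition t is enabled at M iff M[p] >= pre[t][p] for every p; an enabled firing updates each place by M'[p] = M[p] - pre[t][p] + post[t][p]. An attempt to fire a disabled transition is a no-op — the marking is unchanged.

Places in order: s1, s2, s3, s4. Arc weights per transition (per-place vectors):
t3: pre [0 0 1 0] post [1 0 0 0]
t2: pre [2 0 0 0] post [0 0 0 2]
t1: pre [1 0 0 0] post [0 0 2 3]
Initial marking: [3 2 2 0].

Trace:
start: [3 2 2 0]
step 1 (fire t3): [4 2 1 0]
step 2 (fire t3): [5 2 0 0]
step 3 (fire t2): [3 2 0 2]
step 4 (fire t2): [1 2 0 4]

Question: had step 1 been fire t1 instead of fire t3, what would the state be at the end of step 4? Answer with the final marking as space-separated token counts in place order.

(re-executing from step 1 with the substitution; state before step 1: [3 2 2 0])
step 1 (fire t1): [2 2 4 3]
step 2 (fire t3): [3 2 3 3]
step 3 (fire t2): [1 2 3 5]
step 4 (fire t2): [1 2 3 5]

1 2 3 5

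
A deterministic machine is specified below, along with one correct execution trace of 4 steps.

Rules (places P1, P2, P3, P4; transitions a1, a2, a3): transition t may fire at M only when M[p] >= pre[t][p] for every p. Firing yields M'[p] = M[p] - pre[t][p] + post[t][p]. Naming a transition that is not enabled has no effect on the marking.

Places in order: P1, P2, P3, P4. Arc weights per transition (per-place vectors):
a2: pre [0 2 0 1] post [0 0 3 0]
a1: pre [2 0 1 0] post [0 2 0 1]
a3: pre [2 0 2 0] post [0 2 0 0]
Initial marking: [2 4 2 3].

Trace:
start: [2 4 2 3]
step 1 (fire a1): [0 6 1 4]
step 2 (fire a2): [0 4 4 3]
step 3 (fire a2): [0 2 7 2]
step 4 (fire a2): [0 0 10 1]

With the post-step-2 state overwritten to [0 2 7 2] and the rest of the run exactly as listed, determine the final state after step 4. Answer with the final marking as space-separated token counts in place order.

0 0 10 1

state after step 2 := [0 2 7 2]
step 3 (fire a2): [0 0 10 1]
step 4 (fire a2): [0 0 10 1]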